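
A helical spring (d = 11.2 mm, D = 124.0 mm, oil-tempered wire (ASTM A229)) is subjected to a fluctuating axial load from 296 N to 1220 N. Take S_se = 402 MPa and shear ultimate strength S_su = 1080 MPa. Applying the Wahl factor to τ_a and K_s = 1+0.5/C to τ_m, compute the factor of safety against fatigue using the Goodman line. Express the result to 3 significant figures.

2.19

C = D/d = 124.0/11.2 = 11.0714; K_W = (4C−1)/(4C−4)+0.615/C = 1.1300; K_s = 1+0.5/C = 1.0452
F_a = (F_max−F_min)/2 = 462 N; F_m = (F_max+F_min)/2 = 758 N
τ_a = K_W·8F_aD/(πd³) = 1.1300 × 103.84 = 117.34 MPa
τ_m = K_s·8F_mD/(πd³) = 1.0452 × 170.36 = 178.06 MPa
Goodman: 1/n_f = τ_a/S_se + τ_m/S_su = 117.34/402 + 178.06/1080 = 0.29188 + 0.16487 = 0.45675
n_f = 1/0.45675 = 2.189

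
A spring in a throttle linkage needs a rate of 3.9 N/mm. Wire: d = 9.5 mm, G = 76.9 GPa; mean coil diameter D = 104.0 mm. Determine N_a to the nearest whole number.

18

N_a = Gd⁴/(8D³k) = (76.9×10³ × 9.5⁴)/(8 × 104.0³ × 3.9)
    = 6.26355e+08 / 3.50958e+07 = 17.85 → 18 coils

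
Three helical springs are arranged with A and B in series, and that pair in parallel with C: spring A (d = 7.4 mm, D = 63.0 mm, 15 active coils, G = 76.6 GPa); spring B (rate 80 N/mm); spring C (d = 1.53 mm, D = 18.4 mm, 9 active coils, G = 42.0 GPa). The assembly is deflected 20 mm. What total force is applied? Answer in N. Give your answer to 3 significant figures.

150 N

k_A = Gd⁴/(8D³N_a) = (76.6×10³)(7.4⁴)/(8·63.0³·15) = 7.6551 N/mm
k_C = Gd⁴/(8D³N_a) = (42.0×10³)(1.53⁴)/(8·18.4³·9) = 0.51313 N/mm
Springs A,B series: k_AB = 1/(1/7.6551+1/80) = 6.9866 N/mm; parallel with C: k_eq = 6.9866+0.51313 = 7.4997 N/mm
F = k_eq·δ = 7.4997·20 = 149.99 N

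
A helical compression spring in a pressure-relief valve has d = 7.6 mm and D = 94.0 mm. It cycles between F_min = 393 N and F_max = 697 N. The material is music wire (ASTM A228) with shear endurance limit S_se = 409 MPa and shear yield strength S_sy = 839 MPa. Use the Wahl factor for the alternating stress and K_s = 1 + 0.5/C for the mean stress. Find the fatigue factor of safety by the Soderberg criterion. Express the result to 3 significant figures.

C = D/d = 94.0/7.6 = 12.3684; K_W = (4C−1)/(4C−4)+0.615/C = 1.1157; K_s = 1+0.5/C = 1.0404
F_a = (F_max−F_min)/2 = 152 N; F_m = (F_max+F_min)/2 = 545 N
τ_a = K_W·8F_aD/(πd³) = 1.1157 × 82.884 = 92.473 MPa
τ_m = K_s·8F_mD/(πd³) = 1.0404 × 297.18 = 309.2 MPa
Soderberg: 1/n_f = τ_a/S_se + τ_m/S_sy = 92.473/409 + 309.2/839 = 0.22610 + 0.36853 = 0.59463
n_f = 1/0.59463 = 1.682

1.68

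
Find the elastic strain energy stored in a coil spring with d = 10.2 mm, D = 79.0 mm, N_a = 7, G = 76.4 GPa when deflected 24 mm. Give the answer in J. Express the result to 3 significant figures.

k = Gd⁴/(8D³N_a) = (76.4×10³)(10.2⁴)/(8·79.0³·7) = 29.952 N/mm
U = ½kδ² = 0.5 × 29.952 × 24² = 8626.2 N·mm = 8.6262 J

8.63 J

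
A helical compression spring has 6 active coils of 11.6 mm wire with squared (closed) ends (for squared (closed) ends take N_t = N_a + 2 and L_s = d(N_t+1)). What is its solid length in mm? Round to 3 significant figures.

104 mm

squared (closed) ends: N_t = N_a + 2 = 6 + 2 = 8
L_s = d·(N_t+1) = 11.6 × 9 = 104.4 mm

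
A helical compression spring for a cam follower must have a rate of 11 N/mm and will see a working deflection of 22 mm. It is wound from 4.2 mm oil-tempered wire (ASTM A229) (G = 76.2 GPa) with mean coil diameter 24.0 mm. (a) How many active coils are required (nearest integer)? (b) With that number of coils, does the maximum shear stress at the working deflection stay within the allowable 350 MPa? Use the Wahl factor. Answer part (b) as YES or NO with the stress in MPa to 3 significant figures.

(a) 19 coils; (b) YES, τ_max = 259 MPa

N_a = Gd⁴/(8D³k) = (76.2×10³)(4.2⁴)/(8·24.0³·11) = 19.49 → N_a = 19
Actual rate k = Gd⁴/(8D³·19) = 11.284 N/mm
Working load F = kδ = 11.284·22 = 248.25 N
C = 24.0/4.2 = 5.7143; K_W = (4C−1)/(4C−4)+0.615/C = 1.2667
τ_max = K_W·8FD/(πd³) = 1.2667·204.79 = 259.41 MPa
τ_max ≤ 350 MPa → acceptable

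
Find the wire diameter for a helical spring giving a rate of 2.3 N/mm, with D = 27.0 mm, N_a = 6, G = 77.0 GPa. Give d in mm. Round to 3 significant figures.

d = (8D³N_a·k / G)^(1/4) = (8·27.0³·6·2.3 / (77.0×10³))^0.25
  = (28.221)^0.25 = 2.3048 mm

2.30 mm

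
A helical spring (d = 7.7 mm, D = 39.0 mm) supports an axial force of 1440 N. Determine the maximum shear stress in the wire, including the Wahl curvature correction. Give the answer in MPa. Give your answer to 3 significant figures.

409 MPa

Spring index C = D/d = 39.0/7.7 = 5.0649
K_W = (4C−1)/(4C−4) + 0.615/C = 19.260/16.260 + 0.1214 = 1.3059
τ₀ = 8FD/(πd³) = 8·1440·39.0/(π·7.7³) = 449280/1434.2 = 313.25 MPa
τ_max = K·τ₀ = 1.3059 × 313.25 = 409.09 MPa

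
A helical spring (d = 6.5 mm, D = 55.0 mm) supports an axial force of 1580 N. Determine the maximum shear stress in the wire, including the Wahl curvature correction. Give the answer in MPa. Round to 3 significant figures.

Spring index C = D/d = 55.0/6.5 = 8.4615
K_W = (4C−1)/(4C−4) + 0.615/C = 32.846/29.846 + 0.0727 = 1.1732
τ₀ = 8FD/(πd³) = 8·1580·55.0/(π·6.5³) = 695200/862.76 = 805.79 MPa
τ_max = K·τ₀ = 1.1732 × 805.79 = 945.35 MPa

945 MPa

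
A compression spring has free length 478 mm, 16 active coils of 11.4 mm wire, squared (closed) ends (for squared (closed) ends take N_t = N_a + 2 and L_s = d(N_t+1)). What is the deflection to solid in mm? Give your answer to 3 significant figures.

261 mm

N_t = 18; L_s = 11.4·19 = 216.6 mm
δ_solid = L₀ − L_s = 478 − 216.6 = 261.4 mm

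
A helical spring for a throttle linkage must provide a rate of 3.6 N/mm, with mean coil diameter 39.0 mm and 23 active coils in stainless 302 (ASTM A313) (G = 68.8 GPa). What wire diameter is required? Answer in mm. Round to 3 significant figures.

d = (8D³N_a·k / G)^(1/4) = (8·39.0³·23·3.6 / (68.8×10³))^0.25
  = (571.12)^0.25 = 4.8886 mm

4.89 mm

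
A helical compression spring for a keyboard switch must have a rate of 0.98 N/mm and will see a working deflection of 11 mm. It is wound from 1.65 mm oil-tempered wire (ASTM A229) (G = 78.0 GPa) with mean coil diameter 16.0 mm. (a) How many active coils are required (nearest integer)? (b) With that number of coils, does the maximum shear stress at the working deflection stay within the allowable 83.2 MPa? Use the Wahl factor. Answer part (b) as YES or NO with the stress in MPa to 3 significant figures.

(a) 18 coils; (b) NO, τ_max = 112 MPa

N_a = Gd⁴/(8D³k) = (78.0×10³)(1.65⁴)/(8·16.0³·0.98) = 18 → N_a = 18
Actual rate k = Gd⁴/(8D³·18) = 0.98018 N/mm
Working load F = kδ = 0.98018·11 = 10.782 N
C = 16.0/1.65 = 9.6970; K_W = (4C−1)/(4C−4)+0.615/C = 1.1497
τ_max = K_W·8FD/(πd³) = 1.1497·97.793 = 112.43 MPa
τ_max > 83.2 MPa → exceeds allowable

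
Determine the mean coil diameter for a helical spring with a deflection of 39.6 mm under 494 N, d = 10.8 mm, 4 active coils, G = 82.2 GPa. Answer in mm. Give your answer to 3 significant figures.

141 mm

Required rate k = F/δ = 494/39.6 = 12.475 N/mm
D = (Gd⁴/(8N_a·k))^(1/3) = (82.2×10³·10.8⁴/(8·4·12.475))^(1/3)
  = (2.80146e+06)^(1/3) = 140.9705 mm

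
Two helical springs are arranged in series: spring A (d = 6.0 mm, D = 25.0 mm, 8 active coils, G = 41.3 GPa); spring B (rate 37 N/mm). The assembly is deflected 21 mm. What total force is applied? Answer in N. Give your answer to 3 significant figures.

k_A = Gd⁴/(8D³N_a) = (41.3×10³)(6.0⁴)/(8·25.0³·8) = 53.525 N/mm
Series: 1/k_eq = 1/53.525 + 1/37 = 0.04571; k_eq = 21.877 N/mm
F = k_eq·δ = 21.877·21 = 459.42 N

459 N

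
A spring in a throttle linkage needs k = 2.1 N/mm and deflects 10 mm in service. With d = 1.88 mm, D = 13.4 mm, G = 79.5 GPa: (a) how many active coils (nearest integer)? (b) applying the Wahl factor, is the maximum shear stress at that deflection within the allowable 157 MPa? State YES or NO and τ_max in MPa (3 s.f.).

N_a = Gd⁴/(8D³k) = (79.5×10³)(1.88⁴)/(8·13.4³·2.1) = 24.57 → N_a = 25
Actual rate k = Gd⁴/(8D³·25) = 2.0637 N/mm
Working load F = kδ = 2.0637·10 = 20.637 N
C = 13.4/1.88 = 7.1277; K_W = (4C−1)/(4C−4)+0.615/C = 1.2087
τ_max = K_W·8FD/(πd³) = 1.2087·105.98 = 128.1 MPa
τ_max ≤ 157 MPa → acceptable

(a) 25 coils; (b) YES, τ_max = 128 MPa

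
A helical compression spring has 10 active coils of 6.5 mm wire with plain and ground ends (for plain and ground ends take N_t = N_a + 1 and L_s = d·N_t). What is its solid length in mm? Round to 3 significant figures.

plain and ground ends: N_t = N_a + 1 = 10 + 1 = 11
L_s = d·N_t = 6.5 × 11 = 71.5 mm

71.5 mm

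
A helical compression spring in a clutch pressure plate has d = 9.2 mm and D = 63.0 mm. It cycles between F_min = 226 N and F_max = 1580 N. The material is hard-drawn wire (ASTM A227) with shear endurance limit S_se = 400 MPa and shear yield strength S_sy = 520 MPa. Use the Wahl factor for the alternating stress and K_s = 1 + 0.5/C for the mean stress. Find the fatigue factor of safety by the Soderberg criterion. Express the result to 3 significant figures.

C = D/d = 63.0/9.2 = 6.8478; K_W = (4C−1)/(4C−4)+0.615/C = 1.2181; K_s = 1+0.5/C = 1.0730
F_a = (F_max−F_min)/2 = 677 N; F_m = (F_max+F_min)/2 = 903 N
τ_a = K_W·8F_aD/(πd³) = 1.2181 × 139.48 = 169.89 MPa
τ_m = K_s·8F_mD/(πd³) = 1.0730 × 186.04 = 199.62 MPa
Soderberg: 1/n_f = τ_a/S_se + τ_m/S_sy = 169.89/400 + 199.62/520 = 0.42473 + 0.38389 = 0.80862
n_f = 1/0.80862 = 1.237

1.24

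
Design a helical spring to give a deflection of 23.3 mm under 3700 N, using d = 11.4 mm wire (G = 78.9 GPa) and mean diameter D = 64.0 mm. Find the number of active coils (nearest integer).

Required rate k = F/δ = 3700/23.3 = 158.8 N/mm
N_a = Gd⁴/(8D³k) = (78.9×10³ × 11.4⁴)/(8 × 64.0³ × 158.8)
    = 1.33259e+09 / 3.33024e+08 = 4.001 → 4 coils

4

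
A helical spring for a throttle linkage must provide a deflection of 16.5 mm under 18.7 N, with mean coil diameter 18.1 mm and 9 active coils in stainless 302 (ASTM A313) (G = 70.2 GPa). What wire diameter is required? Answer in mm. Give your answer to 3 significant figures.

1.62 mm

Required rate k = F/δ = 18.7/16.5 = 1.1333 N/mm
d = (8D³N_a·k / G)^(1/4) = (8·18.1³·9·1.1333 / (70.2×10³))^0.25
  = (6.8927)^0.25 = 1.6203 mm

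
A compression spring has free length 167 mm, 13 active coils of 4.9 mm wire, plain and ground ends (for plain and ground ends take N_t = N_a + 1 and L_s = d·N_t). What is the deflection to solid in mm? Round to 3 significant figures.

98.4 mm

N_t = 14; L_s = 4.9·14 = 68.6 mm
δ_solid = L₀ − L_s = 167 − 68.6 = 98.4 mm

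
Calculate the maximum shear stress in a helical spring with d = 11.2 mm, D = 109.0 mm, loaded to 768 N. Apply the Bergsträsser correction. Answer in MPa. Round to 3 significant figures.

173 MPa

Spring index C = D/d = 109.0/11.2 = 9.7321
K_B = (4C+2)/(4C−3) = 40.929/35.929 = 1.1392
τ₀ = 8FD/(πd³) = 8·768·109.0/(π·11.2³) = 669696/4413.7 = 151.73 MPa
τ_max = K·τ₀ = 1.1392 × 151.73 = 172.85 MPa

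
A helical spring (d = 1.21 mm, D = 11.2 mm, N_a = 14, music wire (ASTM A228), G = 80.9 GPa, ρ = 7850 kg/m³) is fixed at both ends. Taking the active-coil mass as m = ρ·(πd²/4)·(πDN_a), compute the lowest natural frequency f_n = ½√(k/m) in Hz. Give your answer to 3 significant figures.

k = Gd⁴/(8D³N_a) = (80.9×10³)(1.21⁴)/(8·11.2³·14) = 1.1021 N/mm = 1102.1 N/m
Wire length L = πDN_a = π·11.2·14 = 492.6 mm
m = ρ·(πd²/4)·L = 7850 × 1.1499×10⁻⁶ m² × 0.4926 m = 0.0044466 kg
f_n = ½√(k/m) = 0.5·√(1102.1/0.0044466) = 0.5·√(2.4785e+05) = 248.92 Hz

249 Hz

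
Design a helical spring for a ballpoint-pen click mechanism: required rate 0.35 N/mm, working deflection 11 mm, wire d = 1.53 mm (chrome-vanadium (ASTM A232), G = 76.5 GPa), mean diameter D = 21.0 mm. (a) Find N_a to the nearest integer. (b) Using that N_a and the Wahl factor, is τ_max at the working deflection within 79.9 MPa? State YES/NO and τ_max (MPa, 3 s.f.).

N_a = Gd⁴/(8D³k) = (76.5×10³)(1.53⁴)/(8·21.0³·0.35) = 16.17 → N_a = 16
Actual rate k = Gd⁴/(8D³·16) = 0.35364 N/mm
Working load F = kδ = 0.35364·11 = 3.89 N
C = 21.0/1.53 = 13.7255; K_W = (4C−1)/(4C−4)+0.615/C = 1.1037
τ_max = K_W·8FD/(πd³) = 1.1037·58.081 = 64.107 MPa
τ_max ≤ 79.9 MPa → acceptable

(a) 16 coils; (b) YES, τ_max = 64.1 MPa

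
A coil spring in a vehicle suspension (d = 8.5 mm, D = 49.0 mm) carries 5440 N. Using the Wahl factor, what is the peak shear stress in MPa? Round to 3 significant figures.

1400 MPa

Spring index C = D/d = 49.0/8.5 = 5.7647
K_W = (4C−1)/(4C−4) + 0.615/C = 22.059/19.059 + 0.1067 = 1.2641
τ₀ = 8FD/(πd³) = 8·5440·49.0/(π·8.5³) = 2.13248e+06/1929.3 = 1105.3 MPa
τ_max = K·τ₀ = 1.2641 × 1105.3 = 1397.2 MPa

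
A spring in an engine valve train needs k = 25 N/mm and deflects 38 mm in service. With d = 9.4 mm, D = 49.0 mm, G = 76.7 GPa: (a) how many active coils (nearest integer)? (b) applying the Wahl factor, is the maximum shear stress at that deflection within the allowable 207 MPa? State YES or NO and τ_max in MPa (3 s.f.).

N_a = Gd⁴/(8D³k) = (76.7×10³)(9.4⁴)/(8·49.0³·25) = 25.45 → N_a = 25
Actual rate k = Gd⁴/(8D³·25) = 25.45 N/mm
Working load F = kδ = 25.45·38 = 967.1 N
C = 49.0/9.4 = 5.2128; K_W = (4C−1)/(4C−4)+0.615/C = 1.2960
τ_max = K_W·8FD/(πd³) = 1.2960·145.29 = 188.29 MPa
τ_max ≤ 207 MPa → acceptable

(a) 25 coils; (b) YES, τ_max = 188 MPa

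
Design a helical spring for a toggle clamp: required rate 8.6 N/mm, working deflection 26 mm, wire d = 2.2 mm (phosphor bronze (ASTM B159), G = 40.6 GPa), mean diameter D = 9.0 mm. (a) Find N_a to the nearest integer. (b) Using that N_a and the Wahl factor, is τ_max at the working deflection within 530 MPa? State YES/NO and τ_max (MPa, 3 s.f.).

N_a = Gd⁴/(8D³k) = (40.6×10³)(2.2⁴)/(8·9.0³·8.6) = 18.96 → N_a = 19
Actual rate k = Gd⁴/(8D³·19) = 8.5831 N/mm
Working load F = kδ = 8.5831·26 = 223.16 N
C = 9.0/2.2 = 4.0909; K_W = (4C−1)/(4C−4)+0.615/C = 1.3930
τ_max = K_W·8FD/(πd³) = 1.3930·480.32 = 669.08 MPa
τ_max > 530 MPa → exceeds allowable

(a) 19 coils; (b) NO, τ_max = 669 MPa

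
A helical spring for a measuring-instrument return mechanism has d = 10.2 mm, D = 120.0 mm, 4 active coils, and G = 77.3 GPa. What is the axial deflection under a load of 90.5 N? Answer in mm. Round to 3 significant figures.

k = Gd⁴/(8D³N_a) = (77.3×10³)(10.2⁴)/(8·120.0³·4) = 15.132 N/mm
δ = F/k = 90.5 / 15.132 = 5.9808 mm

5.98 mm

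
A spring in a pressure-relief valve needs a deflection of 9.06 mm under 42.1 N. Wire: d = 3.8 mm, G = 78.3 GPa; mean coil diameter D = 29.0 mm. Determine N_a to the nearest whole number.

Required rate k = F/δ = 42.1/9.06 = 4.6468 N/mm
N_a = Gd⁴/(8D³k) = (78.3×10³ × 3.8⁴)/(8 × 29.0³ × 4.6468)
    = 1.63266e+07 / 906646 = 18.01 → 18 coils

18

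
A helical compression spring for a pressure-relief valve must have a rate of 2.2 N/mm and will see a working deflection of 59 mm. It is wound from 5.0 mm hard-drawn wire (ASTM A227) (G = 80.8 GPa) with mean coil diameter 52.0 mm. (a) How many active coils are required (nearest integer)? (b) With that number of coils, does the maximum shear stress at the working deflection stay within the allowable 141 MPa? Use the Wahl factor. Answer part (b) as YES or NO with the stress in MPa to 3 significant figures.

(a) 20 coils; (b) NO, τ_max = 160 MPa

N_a = Gd⁴/(8D³k) = (80.8×10³)(5.0⁴)/(8·52.0³·2.2) = 20.41 → N_a = 20
Actual rate k = Gd⁴/(8D³·20) = 2.2447 N/mm
Working load F = kδ = 2.2447·59 = 132.44 N
C = 52.0/5.0 = 10.4000; K_W = (4C−1)/(4C−4)+0.615/C = 1.1389
τ_max = K_W·8FD/(πd³) = 1.1389·140.3 = 159.79 MPa
τ_max > 141 MPa → exceeds allowable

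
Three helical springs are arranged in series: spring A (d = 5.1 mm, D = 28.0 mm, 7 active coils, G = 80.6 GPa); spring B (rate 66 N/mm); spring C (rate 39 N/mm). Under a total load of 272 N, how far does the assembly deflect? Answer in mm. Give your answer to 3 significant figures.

17.2 mm

k_A = Gd⁴/(8D³N_a) = (80.6×10³)(5.1⁴)/(8·28.0³·7) = 44.356 N/mm
Series: 1/k_eq = 1/44.356 + 1/66 + 1/39 = 0.063337; k_eq = 15.788 N/mm
δ = F/k_eq = 272/15.788 = 17.228 mm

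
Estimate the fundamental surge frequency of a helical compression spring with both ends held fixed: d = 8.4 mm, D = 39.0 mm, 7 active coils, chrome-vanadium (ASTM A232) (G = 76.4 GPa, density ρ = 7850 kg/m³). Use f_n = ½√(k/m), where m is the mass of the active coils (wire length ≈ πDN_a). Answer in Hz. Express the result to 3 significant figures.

277 Hz

k = Gd⁴/(8D³N_a) = (76.4×10³)(8.4⁴)/(8·39.0³·7) = 114.51 N/mm = 1.1451e+05 N/m
Wire length L = πDN_a = π·39.0·7 = 857.65 mm
m = ρ·(πd²/4)·L = 7850 × 55.418×10⁻⁶ m² × 0.85765 m = 0.3731 kg
f_n = ½√(k/m) = 0.5·√(1.1451e+05/0.3731) = 0.5·√(3.069e+05) = 276.99 Hz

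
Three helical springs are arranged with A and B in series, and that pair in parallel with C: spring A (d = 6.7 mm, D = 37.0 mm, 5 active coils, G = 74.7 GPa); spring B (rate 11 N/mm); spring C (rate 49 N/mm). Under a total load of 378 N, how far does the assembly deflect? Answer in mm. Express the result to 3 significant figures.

6.45 mm

k_A = Gd⁴/(8D³N_a) = (74.7×10³)(6.7⁴)/(8·37.0³·5) = 74.294 N/mm
Springs A,B series: k_AB = 1/(1/74.294+1/11) = 9.5814 N/mm; parallel with C: k_eq = 9.5814+49 = 58.581 N/mm
δ = F/k_eq = 378/58.581 = 6.4526 mm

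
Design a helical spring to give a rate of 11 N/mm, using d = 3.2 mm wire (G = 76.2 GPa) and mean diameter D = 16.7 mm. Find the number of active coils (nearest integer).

19

N_a = Gd⁴/(8D³k) = (76.2×10³ × 3.2⁴)/(8 × 16.7³ × 11)
    = 7.99015e+06 / 409857 = 19.49 → 19 coils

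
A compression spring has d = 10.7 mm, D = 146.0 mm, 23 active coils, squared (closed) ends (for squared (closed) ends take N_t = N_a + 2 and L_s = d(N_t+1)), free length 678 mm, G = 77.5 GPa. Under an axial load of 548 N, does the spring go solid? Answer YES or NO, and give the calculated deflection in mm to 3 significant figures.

k = Gd⁴/(8D³N_a) = (77.5×10³)(10.7⁴)/(8·146.0³·23) = 1.774 N/mm
N_t = 25; L_s = 10.7·26 = 278.2 mm; δ_solid = L₀ − L_s = 678 − 278.2 = 399.8 mm
δ = F/k = 548/1.774 = 308.9 mm
δ < δ_solid → spring does not go solid

NO, δ = 309 mm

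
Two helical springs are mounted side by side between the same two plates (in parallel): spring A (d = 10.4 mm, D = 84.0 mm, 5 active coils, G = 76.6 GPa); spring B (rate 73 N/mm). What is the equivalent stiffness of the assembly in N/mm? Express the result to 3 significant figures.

111 N/mm

k_A = Gd⁴/(8D³N_a) = (76.6×10³)(10.4⁴)/(8·84.0³·5) = 37.798 N/mm
Parallel: k_eq = 37.798 + 73 = 110.8 N/mm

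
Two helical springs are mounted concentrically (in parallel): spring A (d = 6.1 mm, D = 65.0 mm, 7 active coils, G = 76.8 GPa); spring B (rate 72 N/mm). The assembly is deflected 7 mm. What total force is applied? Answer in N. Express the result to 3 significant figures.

552 N

k_A = Gd⁴/(8D³N_a) = (76.8×10³)(6.1⁴)/(8·65.0³·7) = 6.9144 N/mm
Parallel: k_eq = 6.9144 + 72 = 78.914 N/mm
F = k_eq·δ = 78.914·7 = 552.4 N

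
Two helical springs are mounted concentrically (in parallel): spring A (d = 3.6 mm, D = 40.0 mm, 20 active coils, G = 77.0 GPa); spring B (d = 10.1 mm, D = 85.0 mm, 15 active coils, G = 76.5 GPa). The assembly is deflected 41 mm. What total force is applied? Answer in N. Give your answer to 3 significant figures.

k_A = Gd⁴/(8D³N_a) = (77.0×10³)(3.6⁴)/(8·40.0³·20) = 1.263 N/mm
k_B = Gd⁴/(8D³N_a) = (76.5×10³)(10.1⁴)/(8·85.0³·15) = 10.802 N/mm
Parallel: k_eq = 1.263 + 10.802 = 12.065 N/mm
F = k_eq·δ = 12.065·41 = 494.67 N

495 N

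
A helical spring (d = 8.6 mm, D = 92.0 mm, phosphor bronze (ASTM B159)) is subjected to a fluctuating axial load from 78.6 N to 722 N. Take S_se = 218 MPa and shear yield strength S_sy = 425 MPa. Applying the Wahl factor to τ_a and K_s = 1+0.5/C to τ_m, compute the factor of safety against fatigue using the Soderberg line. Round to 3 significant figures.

1.02

C = D/d = 92.0/8.6 = 10.6977; K_W = (4C−1)/(4C−4)+0.615/C = 1.1348; K_s = 1+0.5/C = 1.0467
F_a = (F_max−F_min)/2 = 321.7 N; F_m = (F_max+F_min)/2 = 400.3 N
τ_a = K_W·8F_aD/(πd³) = 1.1348 × 118.49 = 134.47 MPa
τ_m = K_s·8F_mD/(πd³) = 1.0467 × 147.44 = 154.33 MPa
Soderberg: 1/n_f = τ_a/S_se + τ_m/S_sy = 134.47/218 + 154.33/425 = 0.61682 + 0.36313 = 0.97995
n_f = 1/0.97995 = 1.02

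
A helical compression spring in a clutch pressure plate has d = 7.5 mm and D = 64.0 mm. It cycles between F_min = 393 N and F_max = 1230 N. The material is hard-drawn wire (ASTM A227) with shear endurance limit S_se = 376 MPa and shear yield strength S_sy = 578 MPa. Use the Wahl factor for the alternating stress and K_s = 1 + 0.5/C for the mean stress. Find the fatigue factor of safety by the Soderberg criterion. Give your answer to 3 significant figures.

C = D/d = 64.0/7.5 = 8.5333; K_W = (4C−1)/(4C−4)+0.615/C = 1.1716; K_s = 1+0.5/C = 1.0586
F_a = (F_max−F_min)/2 = 418.5 N; F_m = (F_max+F_min)/2 = 811.5 N
τ_a = K_W·8F_aD/(πd³) = 1.1716 × 161.67 = 189.42 MPa
τ_m = K_s·8F_mD/(πd³) = 1.0586 × 313.49 = 331.86 MPa
Soderberg: 1/n_f = τ_a/S_se + τ_m/S_sy = 189.42/376 + 331.86/578 = 0.50377 + 0.57415 = 1.0779
n_f = 1/1.0779 = 0.9277

0.928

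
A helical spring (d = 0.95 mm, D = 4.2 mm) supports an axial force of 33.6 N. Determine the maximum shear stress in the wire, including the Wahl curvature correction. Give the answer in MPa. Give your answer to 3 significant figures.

Spring index C = D/d = 4.2/0.95 = 4.4211
K_W = (4C−1)/(4C−4) + 0.615/C = 16.684/13.684 + 0.1391 = 1.3583
τ₀ = 8FD/(πd³) = 8·33.6·4.2/(π·0.95³) = 1128.96/2.6935 = 419.14 MPa
τ_max = K·τ₀ = 1.3583 × 419.14 = 569.33 MPa

569 MPa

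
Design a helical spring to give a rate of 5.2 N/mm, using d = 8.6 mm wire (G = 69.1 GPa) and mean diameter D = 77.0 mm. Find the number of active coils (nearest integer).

20

N_a = Gd⁴/(8D³k) = (69.1×10³ × 8.6⁴)/(8 × 77.0³ × 5.2)
    = 3.77983e+08 / 1.89918e+07 = 19.9 → 20 coils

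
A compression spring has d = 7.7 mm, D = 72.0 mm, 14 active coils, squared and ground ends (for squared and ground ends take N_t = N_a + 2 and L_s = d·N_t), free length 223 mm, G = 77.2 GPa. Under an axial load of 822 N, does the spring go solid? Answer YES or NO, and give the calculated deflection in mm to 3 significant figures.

YES, δ = 127 mm

k = Gd⁴/(8D³N_a) = (77.2×10³)(7.7⁴)/(8·72.0³·14) = 6.4918 N/mm
N_t = 16; L_s = 7.7·16 = 123.2 mm; δ_solid = L₀ − L_s = 223 − 123.2 = 99.8 mm
δ = F/k = 822/6.4918 = 126.62 mm
δ ≥ δ_solid → spring goes solid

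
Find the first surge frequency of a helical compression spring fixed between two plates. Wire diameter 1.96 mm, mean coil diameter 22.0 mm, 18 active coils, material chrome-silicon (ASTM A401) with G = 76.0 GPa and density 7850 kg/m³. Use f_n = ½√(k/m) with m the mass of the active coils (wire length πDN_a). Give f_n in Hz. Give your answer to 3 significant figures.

k = Gd⁴/(8D³N_a) = (76.0×10³)(1.96⁴)/(8·22.0³·18) = 0.73149 N/mm = 731.49 N/m
Wire length L = πDN_a = π·22.0·18 = 1244.1 mm
m = ρ·(πd²/4)·L = 7850 × 3.0172×10⁻⁶ m² × 1.2441 m = 0.029466 kg
f_n = ½√(k/m) = 0.5·√(731.49/0.029466) = 0.5·√(24825) = 78.78 Hz

78.8 Hz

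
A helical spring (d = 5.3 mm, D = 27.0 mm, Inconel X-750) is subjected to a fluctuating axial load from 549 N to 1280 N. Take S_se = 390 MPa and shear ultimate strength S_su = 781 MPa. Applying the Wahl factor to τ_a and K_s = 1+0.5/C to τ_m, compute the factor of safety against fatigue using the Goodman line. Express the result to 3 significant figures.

C = D/d = 27.0/5.3 = 5.0943; K_W = (4C−1)/(4C−4)+0.615/C = 1.3039; K_s = 1+0.5/C = 1.0981
F_a = (F_max−F_min)/2 = 365.5 N; F_m = (F_max+F_min)/2 = 914.5 N
τ_a = K_W·8F_aD/(πd³) = 1.3039 × 168.8 = 220.09 MPa
τ_m = K_s·8F_mD/(πd³) = 1.0981 × 422.34 = 463.79 MPa
Goodman: 1/n_f = τ_a/S_se + τ_m/S_su = 220.09/390 + 463.79/781 = 0.56434 + 0.59384 = 1.1582
n_f = 1/1.1582 = 0.8634

0.863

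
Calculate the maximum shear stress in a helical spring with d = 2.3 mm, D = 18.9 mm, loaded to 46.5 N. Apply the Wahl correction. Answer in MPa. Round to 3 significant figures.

Spring index C = D/d = 18.9/2.3 = 8.2174
K_W = (4C−1)/(4C−4) + 0.615/C = 31.870/28.870 + 0.0748 = 1.1788
τ₀ = 8FD/(πd³) = 8·46.5·18.9/(π·2.3³) = 7030.8/38.224 = 183.94 MPa
τ_max = K·τ₀ = 1.1788 × 183.94 = 216.82 MPa

217 MPa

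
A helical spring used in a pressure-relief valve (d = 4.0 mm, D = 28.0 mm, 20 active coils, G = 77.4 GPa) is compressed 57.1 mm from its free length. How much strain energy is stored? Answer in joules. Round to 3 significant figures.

9.20 J

k = Gd⁴/(8D³N_a) = (77.4×10³)(4.0⁴)/(8·28.0³·20) = 5.6414 N/mm
U = ½kδ² = 0.5 × 5.6414 × 57.1² = 9196.6 N·mm = 9.1966 J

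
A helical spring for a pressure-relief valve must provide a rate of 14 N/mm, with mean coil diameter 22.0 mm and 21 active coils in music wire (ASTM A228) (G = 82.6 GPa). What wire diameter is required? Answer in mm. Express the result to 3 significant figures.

d = (8D³N_a·k / G)^(1/4) = (8·22.0³·21·14 / (82.6×10³))^0.25
  = (303.2)^0.25 = 4.1728 mm

4.17 mm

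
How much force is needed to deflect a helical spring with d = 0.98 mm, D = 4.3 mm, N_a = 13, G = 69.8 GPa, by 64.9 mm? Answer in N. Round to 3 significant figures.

505 N

k = Gd⁴/(8D³N_a) = (69.8×10³)(0.98⁴)/(8·4.3³·13) = 7.7861 N/mm
F = k·δ = 7.7861 × 64.9 = 505.32 N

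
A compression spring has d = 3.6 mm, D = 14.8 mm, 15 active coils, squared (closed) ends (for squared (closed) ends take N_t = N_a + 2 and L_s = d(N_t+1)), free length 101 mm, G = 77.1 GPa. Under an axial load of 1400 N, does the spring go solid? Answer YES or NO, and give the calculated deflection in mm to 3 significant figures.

k = Gd⁴/(8D³N_a) = (77.1×10³)(3.6⁴)/(8·14.8³·15) = 33.289 N/mm
N_t = 17; L_s = 3.6·18 = 64.8 mm; δ_solid = L₀ − L_s = 101 − 64.8 = 36.2 mm
δ = F/k = 1400/33.289 = 42.056 mm
δ ≥ δ_solid → spring goes solid

YES, δ = 42.1 mm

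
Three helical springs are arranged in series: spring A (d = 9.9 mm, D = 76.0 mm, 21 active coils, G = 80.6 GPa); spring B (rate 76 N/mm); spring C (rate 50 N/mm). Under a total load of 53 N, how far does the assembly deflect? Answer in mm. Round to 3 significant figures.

6.81 mm

k_A = Gd⁴/(8D³N_a) = (80.6×10³)(9.9⁴)/(8·76.0³·21) = 10.498 N/mm
Series: 1/k_eq = 1/10.498 + 1/76 + 1/50 = 0.12841; k_eq = 7.7876 N/mm
δ = F/k_eq = 53/7.7876 = 6.8057 mm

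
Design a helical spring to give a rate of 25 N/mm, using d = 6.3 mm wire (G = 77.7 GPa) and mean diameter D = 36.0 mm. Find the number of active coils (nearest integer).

13

N_a = Gd⁴/(8D³k) = (77.7×10³ × 6.3⁴)/(8 × 36.0³ × 25)
    = 1.22401e+08 / 9.3312e+06 = 13.12 → 13 coils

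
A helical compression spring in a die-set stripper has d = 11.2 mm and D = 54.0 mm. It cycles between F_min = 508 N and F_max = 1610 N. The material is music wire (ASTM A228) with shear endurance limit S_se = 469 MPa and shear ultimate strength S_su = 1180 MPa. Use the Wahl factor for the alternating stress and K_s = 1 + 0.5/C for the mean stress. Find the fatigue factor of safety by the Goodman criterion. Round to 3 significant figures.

C = D/d = 54.0/11.2 = 4.8214; K_W = (4C−1)/(4C−4)+0.615/C = 1.3238; K_s = 1+0.5/C = 1.1037
F_a = (F_max−F_min)/2 = 551 N; F_m = (F_max+F_min)/2 = 1059 N
τ_a = K_W·8F_aD/(πd³) = 1.3238 × 53.93 = 71.394 MPa
τ_m = K_s·8F_mD/(πd³) = 1.1037 × 103.65 = 114.4 MPa
Goodman: 1/n_f = τ_a/S_se + τ_m/S_su = 71.394/469 + 114.4/1180 = 0.15223 + 0.09695 = 0.24917
n_f = 1/0.24917 = 4.013

4.01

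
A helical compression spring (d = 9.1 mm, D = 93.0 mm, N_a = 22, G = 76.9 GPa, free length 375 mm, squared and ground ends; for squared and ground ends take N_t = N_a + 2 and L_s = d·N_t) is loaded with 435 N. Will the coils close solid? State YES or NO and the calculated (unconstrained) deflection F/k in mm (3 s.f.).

NO, δ = 117 mm

k = Gd⁴/(8D³N_a) = (76.9×10³)(9.1⁴)/(8·93.0³·22) = 3.725 N/mm
N_t = 24; L_s = 9.1·24 = 218.4 mm; δ_solid = L₀ − L_s = 375 − 218.4 = 156.6 mm
δ = F/k = 435/3.725 = 116.78 mm
δ < δ_solid → spring does not go solid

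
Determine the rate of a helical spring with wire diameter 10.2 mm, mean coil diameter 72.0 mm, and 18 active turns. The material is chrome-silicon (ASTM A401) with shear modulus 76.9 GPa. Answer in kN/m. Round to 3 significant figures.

15.5 kN/m

k = Gd⁴/(8D³N_a) = (76.9×10³ × 10.2⁴) / (8 × 72.0³ × 18)
  = 8.3239e+08 / 5.37477e+07 = 15.487 N/mm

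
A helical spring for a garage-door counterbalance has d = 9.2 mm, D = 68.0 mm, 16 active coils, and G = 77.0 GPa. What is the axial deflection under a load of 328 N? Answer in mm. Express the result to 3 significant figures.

k = Gd⁴/(8D³N_a) = (77.0×10³)(9.2⁴)/(8·68.0³·16) = 13.706 N/mm
δ = F/k = 328 / 13.706 = 23.931 mm

23.9 mm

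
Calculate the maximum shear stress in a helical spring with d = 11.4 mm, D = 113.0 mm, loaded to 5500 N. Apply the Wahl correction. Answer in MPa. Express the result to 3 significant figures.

Spring index C = D/d = 113.0/11.4 = 9.9123
K_W = (4C−1)/(4C−4) + 0.615/C = 38.649/35.649 + 0.0620 = 1.1462
τ₀ = 8FD/(πd³) = 8·5500·113.0/(π·11.4³) = 4.972e+06/4654.4 = 1068.2 MPa
τ_max = K·τ₀ = 1.1462 × 1068.2 = 1224.4 MPa

1220 MPa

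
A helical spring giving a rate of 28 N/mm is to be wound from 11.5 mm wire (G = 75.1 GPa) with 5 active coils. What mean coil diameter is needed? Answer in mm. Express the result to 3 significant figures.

105 mm

D = (Gd⁴/(8N_a·k))^(1/3) = (75.1×10³·11.5⁴/(8·5·28))^(1/3)
  = (1.17277e+06)^(1/3) = 105.4560 mm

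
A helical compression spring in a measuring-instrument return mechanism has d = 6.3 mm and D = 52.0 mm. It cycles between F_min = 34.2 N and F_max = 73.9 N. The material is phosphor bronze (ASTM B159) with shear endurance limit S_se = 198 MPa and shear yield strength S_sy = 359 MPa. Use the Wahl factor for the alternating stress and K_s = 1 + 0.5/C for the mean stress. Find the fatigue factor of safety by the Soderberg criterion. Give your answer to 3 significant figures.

6.80

C = D/d = 52.0/6.3 = 8.2540; K_W = (4C−1)/(4C−4)+0.615/C = 1.1779; K_s = 1+0.5/C = 1.0606
F_a = (F_max−F_min)/2 = 19.85 N; F_m = (F_max+F_min)/2 = 54.05 N
τ_a = K_W·8F_aD/(πd³) = 1.1779 × 10.512 = 12.382 MPa
τ_m = K_s·8F_mD/(πd³) = 1.0606 × 28.623 = 30.357 MPa
Soderberg: 1/n_f = τ_a/S_se + τ_m/S_sy = 12.382/198 + 30.357/359 = 0.06254 + 0.08456 = 0.1471
n_f = 1/0.1471 = 6.798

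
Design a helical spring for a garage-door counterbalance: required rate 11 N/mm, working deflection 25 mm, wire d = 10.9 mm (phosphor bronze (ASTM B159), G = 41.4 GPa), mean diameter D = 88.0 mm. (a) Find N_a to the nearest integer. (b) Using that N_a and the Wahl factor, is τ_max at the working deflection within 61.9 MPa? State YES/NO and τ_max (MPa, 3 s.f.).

N_a = Gd⁴/(8D³k) = (41.4×10³)(10.9⁴)/(8·88.0³·11) = 9.745 → N_a = 10
Actual rate k = Gd⁴/(8D³·10) = 10.719 N/mm
Working load F = kδ = 10.719·25 = 267.98 N
C = 88.0/10.9 = 8.0734; K_W = (4C−1)/(4C−4)+0.615/C = 1.1822
τ_max = K_W·8FD/(πd³) = 1.1822·46.372 = 54.821 MPa
τ_max ≤ 61.9 MPa → acceptable

(a) 10 coils; (b) YES, τ_max = 54.8 MPa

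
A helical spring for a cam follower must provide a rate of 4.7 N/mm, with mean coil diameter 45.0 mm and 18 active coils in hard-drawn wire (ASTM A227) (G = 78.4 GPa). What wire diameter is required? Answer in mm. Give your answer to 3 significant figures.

5.30 mm

d = (8D³N_a·k / G)^(1/4) = (8·45.0³·18·4.7 / (78.4×10³))^0.25
  = (786.65)^0.25 = 5.2960 mm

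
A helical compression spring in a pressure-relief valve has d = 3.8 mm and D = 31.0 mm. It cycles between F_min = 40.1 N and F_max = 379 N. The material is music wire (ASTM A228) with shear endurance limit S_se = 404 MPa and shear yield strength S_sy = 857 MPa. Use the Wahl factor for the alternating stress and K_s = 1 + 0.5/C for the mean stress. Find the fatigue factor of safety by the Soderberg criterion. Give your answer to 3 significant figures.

0.921

C = D/d = 31.0/3.8 = 8.1579; K_W = (4C−1)/(4C−4)+0.615/C = 1.1802; K_s = 1+0.5/C = 1.0613
F_a = (F_max−F_min)/2 = 169.45 N; F_m = (F_max+F_min)/2 = 209.55 N
τ_a = K_W·8F_aD/(πd³) = 1.1802 × 243.78 = 287.7 MPa
τ_m = K_s·8F_mD/(πd³) = 1.0613 × 301.47 = 319.94 MPa
Soderberg: 1/n_f = τ_a/S_se + τ_m/S_sy = 287.7/404 + 319.94/857 = 0.71212 + 0.37333 = 1.0855
n_f = 1/1.0855 = 0.9213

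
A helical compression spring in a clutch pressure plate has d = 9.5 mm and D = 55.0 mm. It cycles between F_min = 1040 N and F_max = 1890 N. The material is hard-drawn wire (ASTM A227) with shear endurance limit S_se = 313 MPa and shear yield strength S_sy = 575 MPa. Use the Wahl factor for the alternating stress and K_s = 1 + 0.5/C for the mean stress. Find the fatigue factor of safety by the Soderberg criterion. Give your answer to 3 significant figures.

1.37

C = D/d = 55.0/9.5 = 5.7895; K_W = (4C−1)/(4C−4)+0.615/C = 1.2628; K_s = 1+0.5/C = 1.0864
F_a = (F_max−F_min)/2 = 425 N; F_m = (F_max+F_min)/2 = 1465 N
τ_a = K_W·8F_aD/(πd³) = 1.2628 × 69.426 = 87.672 MPa
τ_m = K_s·8F_mD/(πd³) = 1.0864 × 239.31 = 259.98 MPa
Soderberg: 1/n_f = τ_a/S_se + τ_m/S_sy = 87.672/313 + 259.98/575 = 0.28010 + 0.45214 = 0.73225
n_f = 1/0.73225 = 1.366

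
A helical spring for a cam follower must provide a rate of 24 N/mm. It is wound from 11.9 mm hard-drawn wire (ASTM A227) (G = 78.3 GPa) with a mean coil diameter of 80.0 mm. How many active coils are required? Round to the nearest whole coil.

16

N_a = Gd⁴/(8D³k) = (78.3×10³ × 11.9⁴)/(8 × 80.0³ × 24)
    = 1.57018e+09 / 9.8304e+07 = 15.97 → 16 coils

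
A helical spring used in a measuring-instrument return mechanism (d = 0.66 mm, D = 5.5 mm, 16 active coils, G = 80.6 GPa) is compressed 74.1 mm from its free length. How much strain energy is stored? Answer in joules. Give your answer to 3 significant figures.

k = Gd⁴/(8D³N_a) = (80.6×10³)(0.66⁴)/(8·5.5³·16) = 0.71815 N/mm
U = ½kδ² = 0.5 × 0.71815 × 74.1² = 1971.6 N·mm = 1.9716 J

1.97 J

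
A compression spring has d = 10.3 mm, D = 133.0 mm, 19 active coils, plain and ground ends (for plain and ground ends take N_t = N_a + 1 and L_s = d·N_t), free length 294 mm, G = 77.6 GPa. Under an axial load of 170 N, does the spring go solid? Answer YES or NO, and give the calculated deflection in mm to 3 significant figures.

NO, δ = 69.6 mm

k = Gd⁴/(8D³N_a) = (77.6×10³)(10.3⁴)/(8·133.0³·19) = 2.4424 N/mm
N_t = 20; L_s = 10.3·20 = 206 mm; δ_solid = L₀ − L_s = 294 − 206 = 88 mm
δ = F/k = 170/2.4424 = 69.604 mm
δ < δ_solid → spring does not go solid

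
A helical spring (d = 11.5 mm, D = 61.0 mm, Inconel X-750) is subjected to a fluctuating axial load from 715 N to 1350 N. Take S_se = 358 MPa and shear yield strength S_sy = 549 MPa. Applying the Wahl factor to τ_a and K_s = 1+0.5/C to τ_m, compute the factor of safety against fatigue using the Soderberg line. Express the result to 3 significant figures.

3.06

C = D/d = 61.0/11.5 = 5.3043; K_W = (4C−1)/(4C−4)+0.615/C = 1.2902; K_s = 1+0.5/C = 1.0943
F_a = (F_max−F_min)/2 = 317.5 N; F_m = (F_max+F_min)/2 = 1032.5 N
τ_a = K_W·8F_aD/(πd³) = 1.2902 × 32.428 = 41.838 MPa
τ_m = K_s·8F_mD/(πd³) = 1.0943 × 105.45 = 115.4 MPa
Soderberg: 1/n_f = τ_a/S_se + τ_m/S_sy = 41.838/358 + 115.4/549 = 0.11687 + 0.21019 = 0.32706
n_f = 1/0.32706 = 3.058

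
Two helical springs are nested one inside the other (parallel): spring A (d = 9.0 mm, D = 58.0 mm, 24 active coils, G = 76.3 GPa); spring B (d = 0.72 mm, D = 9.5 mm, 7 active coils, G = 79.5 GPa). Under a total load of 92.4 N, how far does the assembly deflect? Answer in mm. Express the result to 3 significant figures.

6.69 mm

k_A = Gd⁴/(8D³N_a) = (76.3×10³)(9.0⁴)/(8·58.0³·24) = 13.363 N/mm
k_B = Gd⁴/(8D³N_a) = (79.5×10³)(0.72⁴)/(8·9.5³·7) = 0.44498 N/mm
Parallel: k_eq = 13.363 + 0.44498 = 13.808 N/mm
δ = F/k_eq = 92.4/13.808 = 6.6917 mm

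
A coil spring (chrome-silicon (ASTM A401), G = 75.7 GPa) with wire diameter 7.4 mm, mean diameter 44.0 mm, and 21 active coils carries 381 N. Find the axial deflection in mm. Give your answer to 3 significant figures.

24.0 mm

k = Gd⁴/(8D³N_a) = (75.7×10³)(7.4⁴)/(8·44.0³·21) = 15.862 N/mm
δ = F/k = 381 / 15.862 = 24.02 mm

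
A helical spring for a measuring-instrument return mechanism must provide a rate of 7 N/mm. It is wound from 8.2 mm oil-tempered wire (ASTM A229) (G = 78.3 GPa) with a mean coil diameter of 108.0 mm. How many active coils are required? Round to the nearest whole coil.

5

N_a = Gd⁴/(8D³k) = (78.3×10³ × 8.2⁴)/(8 × 108.0³ × 7)
    = 3.54011e+08 / 7.05439e+07 = 5.018 → 5 coils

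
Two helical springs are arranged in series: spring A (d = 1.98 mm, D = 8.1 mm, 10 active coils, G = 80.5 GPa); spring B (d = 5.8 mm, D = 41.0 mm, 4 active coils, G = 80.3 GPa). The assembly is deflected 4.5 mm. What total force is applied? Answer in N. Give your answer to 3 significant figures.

k_A = Gd⁴/(8D³N_a) = (80.5×10³)(1.98⁴)/(8·8.1³·10) = 29.101 N/mm
k_B = Gd⁴/(8D³N_a) = (80.3×10³)(5.8⁴)/(8·41.0³·4) = 41.203 N/mm
Series: 1/k_eq = 1/29.101 + 1/41.203 = 0.058633; k_eq = 17.055 N/mm
F = k_eq·δ = 17.055·4.5 = 76.749 N

76.7 N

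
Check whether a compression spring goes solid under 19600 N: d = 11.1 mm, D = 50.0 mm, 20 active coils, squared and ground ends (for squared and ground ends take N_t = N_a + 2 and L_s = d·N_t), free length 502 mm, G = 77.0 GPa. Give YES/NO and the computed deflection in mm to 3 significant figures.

k = Gd⁴/(8D³N_a) = (77.0×10³)(11.1⁴)/(8·50.0³·20) = 58.446 N/mm
N_t = 22; L_s = 11.1·22 = 244.2 mm; δ_solid = L₀ − L_s = 502 − 244.2 = 257.8 mm
δ = F/k = 19600/58.446 = 335.35 mm
δ ≥ δ_solid → spring goes solid

YES, δ = 335 mm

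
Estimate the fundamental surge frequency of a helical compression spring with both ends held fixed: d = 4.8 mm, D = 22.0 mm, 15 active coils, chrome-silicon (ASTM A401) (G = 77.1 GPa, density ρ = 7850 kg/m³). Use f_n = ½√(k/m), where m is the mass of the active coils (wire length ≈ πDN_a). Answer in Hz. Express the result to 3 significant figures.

233 Hz

k = Gd⁴/(8D³N_a) = (77.1×10³)(4.8⁴)/(8·22.0³·15) = 32.031 N/mm = 32031 N/m
Wire length L = πDN_a = π·22.0·15 = 1036.7 mm
m = ρ·(πd²/4)·L = 7850 × 18.096×10⁻⁶ m² × 1.0367 m = 0.14727 kg
f_n = ½√(k/m) = 0.5·√(32031/0.14727) = 0.5·√(2.175e+05) = 233.19 Hz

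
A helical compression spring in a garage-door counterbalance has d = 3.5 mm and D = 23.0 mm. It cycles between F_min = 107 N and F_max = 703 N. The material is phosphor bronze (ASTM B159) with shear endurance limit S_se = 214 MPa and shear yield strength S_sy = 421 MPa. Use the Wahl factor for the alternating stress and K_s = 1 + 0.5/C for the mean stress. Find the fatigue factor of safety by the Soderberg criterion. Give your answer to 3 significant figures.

C = D/d = 23.0/3.5 = 6.5714; K_W = (4C−1)/(4C−4)+0.615/C = 1.2282; K_s = 1+0.5/C = 1.0761
F_a = (F_max−F_min)/2 = 298 N; F_m = (F_max+F_min)/2 = 405 N
τ_a = K_W·8F_aD/(πd³) = 1.2282 × 407.08 = 499.98 MPa
τ_m = K_s·8F_mD/(πd³) = 1.0761 × 553.25 = 595.34 MPa
Soderberg: 1/n_f = τ_a/S_se + τ_m/S_sy = 499.98/214 + 595.34/421 = 2.33634 + 1.41411 = 3.7505
n_f = 1/3.7505 = 0.2666

0.267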